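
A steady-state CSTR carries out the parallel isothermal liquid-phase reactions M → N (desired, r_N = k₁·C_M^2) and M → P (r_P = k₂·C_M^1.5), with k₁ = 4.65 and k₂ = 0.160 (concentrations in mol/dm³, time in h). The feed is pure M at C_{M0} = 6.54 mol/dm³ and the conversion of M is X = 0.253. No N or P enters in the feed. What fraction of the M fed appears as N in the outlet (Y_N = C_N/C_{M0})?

0.249

Exit C_M = C_{M0}(1−X) = 6.54×0.747 = 4.885 mol/dm³.
A CSTR operates uniformly at the exit composition, giving r_N = 111.0 and r_P = 1.728 (each k·C_M^n at C_M = 4.885).
Fraction of consumed M going to N: r_N/(r_N+r_P) = 0.9847.
C_N = 0.9847·C_{M0}·X = 0.9847×6.54×0.253 = 1.63 mol/dm³; Y_N = C_N/C_{M0} = 0.249.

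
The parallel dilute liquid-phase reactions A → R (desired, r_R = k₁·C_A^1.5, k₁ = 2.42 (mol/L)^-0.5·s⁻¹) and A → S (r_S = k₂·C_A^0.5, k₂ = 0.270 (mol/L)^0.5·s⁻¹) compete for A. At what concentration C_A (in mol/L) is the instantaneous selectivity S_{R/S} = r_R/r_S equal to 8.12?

S_{R/S} = (k₁/k₂)·C_A ⇒ C_A = S·k₂/k₁.
= 8.12×0.270/2.42 = 0.906 mol/L.

0.906 mol/L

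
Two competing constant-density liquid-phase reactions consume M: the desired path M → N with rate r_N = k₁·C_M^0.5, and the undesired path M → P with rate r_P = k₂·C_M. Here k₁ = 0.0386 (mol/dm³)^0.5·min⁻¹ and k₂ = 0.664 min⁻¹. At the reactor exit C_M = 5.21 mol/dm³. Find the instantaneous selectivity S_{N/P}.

S_{N/P} = r_N/r_P = (k₁·C_M^0.5)/(k₂·C_M) = (k₁/k₂)·C_M^-0.5.
= (0.0386×5.210^0.5) / (0.664×5.210) = 0.08811/3.459 = 0.0255.

0.0255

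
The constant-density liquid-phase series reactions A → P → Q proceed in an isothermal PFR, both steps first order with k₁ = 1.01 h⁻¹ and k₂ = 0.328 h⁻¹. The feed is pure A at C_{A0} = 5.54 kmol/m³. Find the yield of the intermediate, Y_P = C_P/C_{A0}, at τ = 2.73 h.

0.511

The intermediate concentration in a first-order A→B→C sequence is C_P = k₁C_{A0}(e^(−k₁τ) − e^(−k₂τ))/(k₂−k₁).
e^(−k₁τ) = e^(−1.01×2.73) = e^(−2.757) = 0.06346; e^(−k₂τ) = e^(−0.8954) = 0.4084.
C_P = 1.01×5.54/(0.328−1.01) × (0.06346−0.4084) = (-8.204)×(-0.3450) = 2.830 kmol/m³.
Y_P = C_P/C_{A0} = 2.830/5.54 = 0.511.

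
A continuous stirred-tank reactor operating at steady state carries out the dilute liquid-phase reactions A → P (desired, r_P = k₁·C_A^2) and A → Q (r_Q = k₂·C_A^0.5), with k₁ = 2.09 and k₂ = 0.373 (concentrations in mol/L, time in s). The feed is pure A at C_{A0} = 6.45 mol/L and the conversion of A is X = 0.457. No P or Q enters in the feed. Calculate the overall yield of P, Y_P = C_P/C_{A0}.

Exit C_A = C_{A0}(1−X) = 6.45×0.543 = 3.502 mol/L.
Rates in a CSTR are evaluated at the outlet concentration: r_P = 2.09×3.502^2 = 25.64, r_Q = 0.373×3.502^0.5 = 0.6981.
Fraction of consumed A going to P: r_P/(r_P+r_Q) = 0.9735.
C_P = 0.9735·C_{A0}·X = 0.9735×6.45×0.457 = 2.87 mol/L; Y_P = C_P/C_{A0} = 0.445.

0.445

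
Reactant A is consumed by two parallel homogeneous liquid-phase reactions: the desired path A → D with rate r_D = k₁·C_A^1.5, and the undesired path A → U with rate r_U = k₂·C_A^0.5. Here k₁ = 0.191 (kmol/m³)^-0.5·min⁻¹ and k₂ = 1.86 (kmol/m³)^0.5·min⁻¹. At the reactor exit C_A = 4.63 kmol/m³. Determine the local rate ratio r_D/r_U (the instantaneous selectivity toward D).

0.475

S_{D/U} = r_D/r_U = (k₁·C_A^1.5)/(k₂·C_A^0.5) = (k₁/k₂)·C_A.
= (0.191×4.630^1.5) / (1.86×4.630^0.5) = 1.903/4.002 = 0.475.
Since the desired path is higher order in A, keeping C_A high (PFR or concentrated feed) favours D.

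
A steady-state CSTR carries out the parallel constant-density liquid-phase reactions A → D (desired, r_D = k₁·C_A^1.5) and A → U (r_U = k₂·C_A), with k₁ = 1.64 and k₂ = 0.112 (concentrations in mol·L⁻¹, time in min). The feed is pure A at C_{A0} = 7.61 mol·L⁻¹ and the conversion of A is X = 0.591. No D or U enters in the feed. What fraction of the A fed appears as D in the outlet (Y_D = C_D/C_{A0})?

0.569

Exit C_A = C_{A0}(1−X) = 7.61×0.409 = 3.112 mol·L⁻¹.
Rates in a CSTR are evaluated at the outlet concentration: r_D = 1.64×3.112^1.5 = 9.005, r_U = 0.112×3.112 = 0.3486.
Fraction of consumed A going to D: r_D/(r_D+r_U) = 0.9627.
C_D = 0.9627·C_{A0}·X = 0.9627×7.61×0.591 = 4.33 mol·L⁻¹; Y_D = C_D/C_{A0} = 0.569.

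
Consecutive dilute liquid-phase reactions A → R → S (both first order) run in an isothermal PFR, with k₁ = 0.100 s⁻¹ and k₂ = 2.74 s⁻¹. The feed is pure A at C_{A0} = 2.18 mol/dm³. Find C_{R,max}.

For a first-order series the maximum intermediate yield is C_{R,max}/C_{A0} = (k₁/k₂)^[k₂/(k₂−k₁)].
= (0.100/2.74)^(2.74/(2.74−0.100)) = (0.03650)^(1.038) = 0.03220.
C_{R,max} = 0.03220×2.18 = 0.0702 mol/dm³.

0.0702 mol/dm³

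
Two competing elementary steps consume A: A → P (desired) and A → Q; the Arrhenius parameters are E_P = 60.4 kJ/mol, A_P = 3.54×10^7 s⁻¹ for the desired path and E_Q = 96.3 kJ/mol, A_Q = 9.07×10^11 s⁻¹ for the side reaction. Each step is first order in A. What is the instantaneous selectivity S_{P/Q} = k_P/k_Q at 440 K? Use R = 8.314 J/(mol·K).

0.714

k_P/k_Q = (A_P/A_Q)·exp[−(E_P−E_Q)/(RT)] = (A_P/A_Q)·exp[(E_Q−E_P)/(RT)].
(E_Q−E_P)/(RT) = (96.3−60.4)×10³/(8.314×440) = 35900/3658 = 9.814.
k_P/k_Q = (3.54×10^7/9.07×10^11)·exp(9.814) = 3.903×10^-5 × 18282 = 0.714.
Since E_P < E_Q, lowering the temperature improves selectivity toward P.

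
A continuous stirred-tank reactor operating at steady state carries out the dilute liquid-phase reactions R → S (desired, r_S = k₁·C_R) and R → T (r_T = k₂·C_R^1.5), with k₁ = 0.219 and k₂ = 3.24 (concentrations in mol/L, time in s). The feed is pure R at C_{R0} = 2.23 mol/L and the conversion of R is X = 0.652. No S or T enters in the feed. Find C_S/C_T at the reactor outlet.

Exit C_R = C_{R0}(1−X) = 2.23×0.348 = 0.7760 mol/L.
A CSTR operates uniformly at the exit composition, giving r_S = 0.1700 and r_T = 2.215 (each k·C_R^n at C_R = 0.7760).
Overall selectivity = C_S/C_T = r_Sτ/(r_Tτ) = r_S/r_T = 0.0767.

0.0767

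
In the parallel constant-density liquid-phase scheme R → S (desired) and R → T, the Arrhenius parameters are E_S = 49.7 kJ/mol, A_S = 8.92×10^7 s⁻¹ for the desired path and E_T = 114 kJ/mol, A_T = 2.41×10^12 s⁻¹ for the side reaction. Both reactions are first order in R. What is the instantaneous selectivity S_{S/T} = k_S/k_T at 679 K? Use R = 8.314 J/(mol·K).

3.27

With equal orders, S_{S/T} = k_S/k_T = (A_S/A_T)·exp[(E_T−E_S)/(RT)].
(E_T−E_S)/(RT) = (114−49.7)×10³/(8.314×679) = 64300/5645 = 11.39.
k_S/k_T = (8.92×10^7/2.41×10^12)·exp(11.39) = 3.701×10^-5 × 88450 = 3.27.
Since E_S < E_T, lowering the temperature improves selectivity toward S.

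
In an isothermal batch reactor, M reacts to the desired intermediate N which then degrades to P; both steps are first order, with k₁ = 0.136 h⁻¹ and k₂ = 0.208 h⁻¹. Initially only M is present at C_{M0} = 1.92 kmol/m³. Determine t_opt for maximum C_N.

The intermediate peaks when r₁ = r₂, i.e. k₁e^(−k₁t) = k₂e^(−k₂t), giving t_opt = ln(k₂/k₁)/(k₂−k₁).
= ln(0.208/0.136)/(0.208−0.136) = ln(1.529)/0.07200 = 0.4249/0.07200 = 5.90 h.

5.90 h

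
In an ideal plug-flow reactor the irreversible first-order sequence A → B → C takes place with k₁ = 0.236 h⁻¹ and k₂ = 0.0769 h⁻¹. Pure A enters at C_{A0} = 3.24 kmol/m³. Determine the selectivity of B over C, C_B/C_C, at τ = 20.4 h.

0.427

Solving the coupled first-order balances gives C_B(τ) = [k₁/(k₂−k₁)]·C_{A0}·(e^(−k₁τ) − e^(−k₂τ)).
e^(−k₁τ) = e^(−0.236×20.4) = e^(−4.814) = 0.008112; e^(−k₂τ) = e^(−1.569) = 0.2083.
C_B = 0.236×3.24/(0.0769−0.236) × (0.008112−0.2083) = (-4.806)×(-0.2002) = 0.9621 kmol/m³.
C_A = C_{A0}e^(−k₁τ) = 0.02628 kmol/m³, so C_C = C_{A0}−C_A−C_B = 2.252 kmol/m³; C_B/C_C = 0.427.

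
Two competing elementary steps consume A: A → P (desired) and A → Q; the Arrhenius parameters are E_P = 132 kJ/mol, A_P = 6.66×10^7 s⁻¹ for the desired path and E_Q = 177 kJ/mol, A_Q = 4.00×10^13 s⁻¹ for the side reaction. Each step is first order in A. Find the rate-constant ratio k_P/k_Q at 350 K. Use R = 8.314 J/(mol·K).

Since both paths have the same order in A, the concentration cancels and S_{P/Q} = k_P/k_Q = (A_P/A_Q)·exp[(E_Q−E_P)/(RT)].
(E_Q−E_P)/(RT) = (177−132)×10³/(8.314×350) = 45000/2910 = 15.46.
k_P/k_Q = (6.66×10^7/4.00×10^13)·exp(15.46) = 1.665×10^-6 × 5.201×10^6 = 8.66.

8.66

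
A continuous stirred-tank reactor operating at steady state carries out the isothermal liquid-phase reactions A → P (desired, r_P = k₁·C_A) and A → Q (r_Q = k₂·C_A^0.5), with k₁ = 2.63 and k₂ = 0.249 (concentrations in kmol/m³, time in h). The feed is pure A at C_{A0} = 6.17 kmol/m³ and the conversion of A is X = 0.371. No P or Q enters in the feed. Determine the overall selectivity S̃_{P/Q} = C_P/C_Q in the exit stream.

20.8

Exit C_A = C_{A0}(1−X) = 6.17×0.629 = 3.881 kmol/m³.
In a CSTR the entire volume is at exit conditions, so r_P = 2.63×3.881 = 10.21 and r_Q = 0.249×3.881^0.5 = 0.4905.
Overall selectivity = C_P/C_Q = r_Pτ/(r_Qτ) = r_P/r_Q = 20.8.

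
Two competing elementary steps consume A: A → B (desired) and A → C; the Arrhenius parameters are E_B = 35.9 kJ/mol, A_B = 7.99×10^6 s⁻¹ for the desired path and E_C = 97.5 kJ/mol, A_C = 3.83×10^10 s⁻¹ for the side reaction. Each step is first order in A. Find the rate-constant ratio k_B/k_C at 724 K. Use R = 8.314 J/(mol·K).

5.80

With equal orders, S_{B/C} = k_B/k_C = (A_B/A_C)·exp[(E_C−E_B)/(RT)].
(E_C−E_B)/(RT) = (97.5−35.9)×10³/(8.314×724) = 61600/6019 = 10.23.
k_B/k_C = (7.99×10^6/3.83×10^10)·exp(10.23) = 2.086×10^-4 × 27825 = 5.80.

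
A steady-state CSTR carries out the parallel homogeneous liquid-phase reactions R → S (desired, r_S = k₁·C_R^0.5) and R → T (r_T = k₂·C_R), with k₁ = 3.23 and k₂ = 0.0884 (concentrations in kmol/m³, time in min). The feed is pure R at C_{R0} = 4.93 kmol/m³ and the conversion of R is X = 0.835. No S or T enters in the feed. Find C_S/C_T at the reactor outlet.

40.5

Exit C_R = C_{R0}(1−X) = 4.93×0.165 = 0.8135 kmol/m³.
A CSTR operates uniformly at the exit composition, giving r_S = 2.913 and r_T = 0.07191 (each k·C_R^n at C_R = 0.8135).
Overall selectivity = C_S/C_T = r_Sτ/(r_Tτ) = r_S/r_T = 40.5.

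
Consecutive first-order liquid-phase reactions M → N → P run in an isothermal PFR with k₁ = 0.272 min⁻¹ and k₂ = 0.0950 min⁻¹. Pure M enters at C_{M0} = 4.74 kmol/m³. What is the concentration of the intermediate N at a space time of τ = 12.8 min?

Solving the coupled first-order balances gives C_N(τ) = [k₁/(k₂−k₁)]·C_{M0}·(e^(−k₁τ) − e^(−k₂τ)).
e^(−k₁τ) = e^(−0.272×12.8) = e^(−3.482) = 0.03076; e^(−k₂τ) = e^(−1.216) = 0.2964.
C_N = 0.272×4.74/(0.0950−0.272) × (0.03076−0.2964) = (-7.284)×(-0.2657) = 1.935 kmol/m³.

1.94 kmol/m³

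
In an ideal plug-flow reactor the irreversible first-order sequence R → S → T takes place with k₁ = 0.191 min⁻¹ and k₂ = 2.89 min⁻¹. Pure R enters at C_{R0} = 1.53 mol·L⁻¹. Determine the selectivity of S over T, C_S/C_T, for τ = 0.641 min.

Solving the coupled first-order balances gives C_S(τ) = [k₁/(k₂−k₁)]·C_{R0}·(e^(−k₁τ) − e^(−k₂τ)).
e^(−k₁τ) = e^(−0.191×0.641) = e^(−0.1224) = 0.8848; e^(−k₂τ) = e^(−1.852) = 0.1568.
C_S = 0.191×1.53/(2.89−0.191) × (0.8848−0.1568) = 0.1083×0.7279 = 0.07881 mol·L⁻¹.
C_R = C_{R0}e^(−k₁τ) = 1.354 mol·L⁻¹, so C_T = C_{R0}−C_R−C_S = 0.09749 mol·L⁻¹; C_S/C_T = 0.808.

0.808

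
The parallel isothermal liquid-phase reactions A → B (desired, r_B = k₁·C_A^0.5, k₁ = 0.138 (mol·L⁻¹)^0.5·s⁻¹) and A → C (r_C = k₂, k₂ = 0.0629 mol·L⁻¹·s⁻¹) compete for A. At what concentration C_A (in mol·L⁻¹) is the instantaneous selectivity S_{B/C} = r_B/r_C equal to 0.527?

S_{B/C} = (k₁/k₂)·C_A^0.5 ⇒ C_A = (S·k₂/k₁)^(2).
= (0.527×0.0629/0.138)^(2) = (0.2402)^(2) = 0.0577 mol·L⁻¹.

0.0577 mol·L⁻¹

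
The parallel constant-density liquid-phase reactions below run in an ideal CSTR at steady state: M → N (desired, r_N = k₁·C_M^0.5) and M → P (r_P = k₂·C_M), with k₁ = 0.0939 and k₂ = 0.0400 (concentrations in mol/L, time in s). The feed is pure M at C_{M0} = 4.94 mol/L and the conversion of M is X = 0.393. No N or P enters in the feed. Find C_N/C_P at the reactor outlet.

Exit C_M = C_{M0}(1−X) = 4.94×0.607 = 2.999 mol/L.
Rates in a CSTR are evaluated at the outlet concentration: r_N = 0.0939×2.999^0.5 = 0.1626, r_P = 0.0400×2.999 = 0.1199.
Overall selectivity = C_N/C_P = r_Nτ/(r_Pτ) = r_N/r_P = 1.36.

1.36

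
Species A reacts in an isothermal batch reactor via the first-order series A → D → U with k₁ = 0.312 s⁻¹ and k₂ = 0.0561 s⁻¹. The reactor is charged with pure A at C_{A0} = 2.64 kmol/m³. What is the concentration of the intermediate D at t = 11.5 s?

1.60 kmol/m³

The intermediate concentration in a first-order A→B→C sequence is C_D = k₁C_{A0}(e^(−k₁t) − e^(−k₂t))/(k₂−k₁).
e^(−k₁t) = e^(−0.312×11.5) = e^(−3.588) = 0.02765; e^(−k₂t) = e^(−0.6452) = 0.5246.
C_D = 0.312×2.64/(0.0561−0.312) × (0.02765−0.5246) = (-3.219)×(-0.4969) = 1.599 kmol/m³.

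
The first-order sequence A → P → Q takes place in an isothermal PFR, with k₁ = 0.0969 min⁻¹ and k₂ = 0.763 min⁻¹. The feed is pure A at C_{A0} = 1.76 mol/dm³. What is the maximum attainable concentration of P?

Evaluating C_P at τ_opt = ln(k₂/k₁)/(k₂−k₁) gives C_{P,max}/C_{A0} = (k₁/k₂)^[k₂/(k₂−k₁)].
= (0.0969/0.763)^(0.763/(0.763−0.0969)) = (0.1270)^(1.145) = 0.09406.
C_{P,max} = 0.09406×1.76 = 0.166 mol/dm³.

0.166 mol/dm³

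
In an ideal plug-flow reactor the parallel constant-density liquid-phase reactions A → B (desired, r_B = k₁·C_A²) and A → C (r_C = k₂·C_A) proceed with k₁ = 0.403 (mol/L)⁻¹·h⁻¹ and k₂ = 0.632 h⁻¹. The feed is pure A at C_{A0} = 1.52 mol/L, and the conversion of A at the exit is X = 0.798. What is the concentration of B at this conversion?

C_A = C_{A0}(1−X) = 0.3070 mol/L.
Along a PFR/batch, dC_C/dC_A = −r_C/(r_B+r_C) = −k₂/(k₂+k₁·C_A).
Integrating from C_{A0} to C_A: C_C = (0.632/0.403)·ln[(0.632+0.403·1.52)/(0.632+0.403·0.307)] = 1.568·ln(1.245/0.7557) = 0.7823 mol/L.
Then C_B = (C_{A0}−C_A) − C_C = 1.213 − 0.7823 = 0.4307 mol/L.

0.431 mol/L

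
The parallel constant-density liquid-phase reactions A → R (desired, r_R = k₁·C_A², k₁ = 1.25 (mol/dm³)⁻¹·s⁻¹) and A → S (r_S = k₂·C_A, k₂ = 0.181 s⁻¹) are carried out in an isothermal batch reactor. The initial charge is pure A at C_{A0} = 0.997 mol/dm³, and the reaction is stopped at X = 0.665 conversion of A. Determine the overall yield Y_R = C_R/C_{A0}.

0.539

C_A = C_{A0}(1−X) = 0.3340 mol/dm³.
Along a PFR/batch, dC_S/dC_A = −r_S/(r_R+r_S) = −k₂/(k₂+k₁·C_A).
Integrating from C_{A0} to C_A: C_S = (0.181/1.25)·ln[(0.181+1.25·0.997)/(0.181+1.25·0.334)] = 0.1448·ln(1.427/0.5985) = 0.1258 mol/dm³.
Then C_R = (C_{A0}−C_A) − C_S = 0.6630 − 0.1258 = 0.5372 mol/dm³.
Y_R = C_R/C_{A0} = 0.5372/0.997 = 0.539.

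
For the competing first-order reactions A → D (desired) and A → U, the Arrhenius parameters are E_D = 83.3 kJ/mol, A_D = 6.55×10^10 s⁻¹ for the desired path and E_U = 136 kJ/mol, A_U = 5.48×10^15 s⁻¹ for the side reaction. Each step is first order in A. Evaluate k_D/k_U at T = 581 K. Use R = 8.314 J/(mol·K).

Since both paths have the same order in A, the concentration cancels and S_{D/U} = k_D/k_U = (A_D/A_U)·exp[(E_U−E_D)/(RT)].
(E_U−E_D)/(RT) = (136−83.3)×10³/(8.314×581) = 52700/4830 = 10.91.
k_D/k_U = (6.55×10^10/5.48×10^15)·exp(10.91) = 1.195×10^-5 × 54720 = 0.654.
Since E_D < E_U, lowering the temperature improves selectivity toward D.

0.654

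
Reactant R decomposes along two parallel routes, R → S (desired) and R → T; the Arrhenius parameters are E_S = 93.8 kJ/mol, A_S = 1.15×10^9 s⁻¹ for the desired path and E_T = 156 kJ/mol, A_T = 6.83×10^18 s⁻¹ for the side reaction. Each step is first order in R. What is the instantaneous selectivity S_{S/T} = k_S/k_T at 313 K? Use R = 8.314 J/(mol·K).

4.04

k_S/k_T = (A_S/A_T)·exp[−(E_S−E_T)/(RT)] = (A_S/A_T)·exp[(E_T−E_S)/(RT)].
(E_T−E_S)/(RT) = (156−93.8)×10³/(8.314×313) = 62200/2602 = 23.90.
k_S/k_T = (1.15×10^9/6.83×10^18)·exp(23.90) = 1.684×10^-10 × 2.402×10^10 = 4.04.
Since E_S < E_T, lowering the temperature improves selectivity toward S.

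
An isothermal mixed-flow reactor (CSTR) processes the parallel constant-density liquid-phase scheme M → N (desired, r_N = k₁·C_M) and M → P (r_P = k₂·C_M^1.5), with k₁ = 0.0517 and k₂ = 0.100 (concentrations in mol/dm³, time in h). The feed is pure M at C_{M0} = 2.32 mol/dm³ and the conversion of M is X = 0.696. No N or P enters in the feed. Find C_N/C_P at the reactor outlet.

Exit C_M = C_{M0}(1−X) = 2.32×0.304 = 0.7053 mol/dm³.
Rates in a CSTR are evaluated at the outlet concentration: r_N = 0.0517×0.7053 = 0.03646, r_P = 0.100×0.7053^1.5 = 0.05923.
Overall selectivity = C_N/C_P = r_Nτ/(r_Pτ) = r_N/r_P = 0.616.

0.616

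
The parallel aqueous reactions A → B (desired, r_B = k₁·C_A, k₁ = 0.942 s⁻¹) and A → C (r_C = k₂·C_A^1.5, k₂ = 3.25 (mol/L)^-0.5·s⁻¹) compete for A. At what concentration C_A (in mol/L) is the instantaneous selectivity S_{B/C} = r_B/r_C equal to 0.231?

1.57 mol/L

S_{B/C} = (k₁/k₂)·C_A^-0.5 ⇒ C_A = (S·k₂/k₁)^(-2).
= (0.231×3.25/0.942)^(-2) = (0.7970)^(-2) = 1.57 mol/L.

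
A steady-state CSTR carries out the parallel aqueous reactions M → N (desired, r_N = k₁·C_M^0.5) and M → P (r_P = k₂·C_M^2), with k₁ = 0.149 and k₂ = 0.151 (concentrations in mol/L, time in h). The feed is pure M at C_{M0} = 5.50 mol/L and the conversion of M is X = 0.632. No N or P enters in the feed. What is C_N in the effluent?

0.887 mol/L

Exit C_M = C_{M0}(1−X) = 5.50×0.368 = 2.024 mol/L.
In a CSTR the entire volume is at exit conditions, so r_N = 0.149×2.024^0.5 = 0.2120 and r_P = 0.151×2.024^2 = 0.6186.
Fraction of consumed M going to N: r_N/(r_N+r_P) = 0.2552.
C_N = 0.2552·C_{M0}·X = 0.2552×5.50×0.632 = 0.887 mol/L.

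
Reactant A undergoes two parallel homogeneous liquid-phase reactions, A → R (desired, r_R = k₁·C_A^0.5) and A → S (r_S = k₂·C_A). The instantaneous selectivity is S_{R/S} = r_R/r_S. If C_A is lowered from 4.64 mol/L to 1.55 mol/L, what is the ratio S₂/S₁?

1.73

S_{R/S} = (k₁/k₂)·C_A^-0.5, so S₂/S₁ = (C_{A,2}/C_{A,1})^-0.5.
= (1.55/4.64)^(-0.5) = (0.3341)^(-0.5) = 1.73.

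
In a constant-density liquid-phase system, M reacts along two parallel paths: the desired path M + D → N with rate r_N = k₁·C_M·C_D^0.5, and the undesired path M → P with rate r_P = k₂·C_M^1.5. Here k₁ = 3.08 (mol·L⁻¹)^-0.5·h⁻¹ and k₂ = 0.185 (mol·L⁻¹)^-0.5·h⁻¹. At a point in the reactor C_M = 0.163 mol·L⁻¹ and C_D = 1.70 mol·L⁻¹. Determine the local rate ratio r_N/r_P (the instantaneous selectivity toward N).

53.8

S_{N/P} = r_N/r_P = (k₁·C_M·C_D^0.5)/(k₂·C_M^1.5) = (k₁/k₂)·C_M^-0.5·C_D^0.5.
= (3.08×0.1630×1.700^0.5) / (0.185×0.1630^1.5) = 0.6546/0.01217 = 53.8.
The undesired path is higher order in M, so low C_M (CSTR or dilute feed) favours N.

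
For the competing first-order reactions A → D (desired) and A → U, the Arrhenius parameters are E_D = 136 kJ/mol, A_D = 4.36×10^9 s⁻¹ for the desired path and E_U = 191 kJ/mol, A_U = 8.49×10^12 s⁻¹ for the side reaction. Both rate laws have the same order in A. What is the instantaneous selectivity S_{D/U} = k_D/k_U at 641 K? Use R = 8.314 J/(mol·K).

15.6

k_D/k_U = (A_D/A_U)·exp[−(E_D−E_U)/(RT)] = (A_D/A_U)·exp[(E_U−E_D)/(RT)].
(E_U−E_D)/(RT) = (191−136)×10³/(8.314×641) = 55000/5329 = 10.32.
k_D/k_U = (4.36×10^9/8.49×10^12)·exp(10.32) = 5.135×10^-4 × 30344 = 15.6.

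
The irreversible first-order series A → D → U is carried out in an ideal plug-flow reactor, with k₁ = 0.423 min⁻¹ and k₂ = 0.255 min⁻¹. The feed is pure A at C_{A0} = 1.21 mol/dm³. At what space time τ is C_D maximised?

The intermediate peaks when r₁ = r₂, i.e. k₁e^(−k₁τ) = k₂e^(−k₂τ), giving τ_opt = ln(k₂/k₁)/(k₂−k₁).
= ln(0.255/0.423)/(0.255−0.423) = ln(0.6028)/-0.1680 = -0.5061/-0.1680 = 3.01 min.

3.01 min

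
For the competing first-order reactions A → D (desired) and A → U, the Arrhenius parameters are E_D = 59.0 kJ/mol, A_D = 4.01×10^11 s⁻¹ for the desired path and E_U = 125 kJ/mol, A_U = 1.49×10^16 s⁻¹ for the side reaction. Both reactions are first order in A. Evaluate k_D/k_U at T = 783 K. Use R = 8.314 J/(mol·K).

0.681

Since both paths have the same order in A, the concentration cancels and S_{D/U} = k_D/k_U = (A_D/A_U)·exp[(E_U−E_D)/(RT)].
(E_U−E_D)/(RT) = (125−59.0)×10³/(8.314×783) = 66000/6510 = 10.14.
k_D/k_U = (4.01×10^11/1.49×10^16)·exp(10.14) = 2.691×10^-5 × 25298 = 0.681.
Since E_D < E_U, lowering the temperature improves selectivity toward D.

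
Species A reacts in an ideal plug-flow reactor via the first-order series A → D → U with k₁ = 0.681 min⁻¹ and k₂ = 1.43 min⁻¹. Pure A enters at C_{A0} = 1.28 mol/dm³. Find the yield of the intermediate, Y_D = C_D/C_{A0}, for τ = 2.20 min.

0.164

For first-order series with pure A initially, C_D(τ) = k₁C_{A0}/(k₂−k₁)·(e^(−k₁τ) − e^(−k₂τ)).
e^(−k₁τ) = e^(−0.681×2.20) = e^(−1.498) = 0.2235; e^(−k₂τ) = e^(−3.146) = 0.04302.
C_D = 0.681×1.28/(1.43−0.681) × (0.2235−0.04302) = 1.164×0.1805 = 0.2101 mol/dm³.
Y_D = C_D/C_{A0} = 0.2101/1.28 = 0.164.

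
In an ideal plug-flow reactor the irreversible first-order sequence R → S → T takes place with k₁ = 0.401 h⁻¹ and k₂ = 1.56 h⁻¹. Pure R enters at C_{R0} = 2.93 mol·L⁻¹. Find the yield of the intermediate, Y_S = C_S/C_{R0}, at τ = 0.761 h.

For first-order series with pure R initially, C_S(τ) = k₁C_{R0}/(k₂−k₁)·(e^(−k₁τ) − e^(−k₂τ)).
e^(−k₁τ) = e^(−0.401×0.761) = e^(−0.3052) = 0.7370; e^(−k₂τ) = e^(−1.187) = 0.3051.
C_S = 0.401×2.93/(1.56−0.401) × (0.7370−0.3051) = 1.014×0.4319 = 0.4379 mol·L⁻¹.
Y_S = C_S/C_{R0} = 0.4379/2.93 = 0.149.

0.149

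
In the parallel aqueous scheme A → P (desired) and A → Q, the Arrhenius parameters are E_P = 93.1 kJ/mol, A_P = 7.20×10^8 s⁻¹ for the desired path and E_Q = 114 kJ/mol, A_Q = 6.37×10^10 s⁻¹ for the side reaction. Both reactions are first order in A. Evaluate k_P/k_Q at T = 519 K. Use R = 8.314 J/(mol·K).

1.43

k_P/k_Q = (A_P/A_Q)·exp[−(E_P−E_Q)/(RT)] = (A_P/A_Q)·exp[(E_Q−E_P)/(RT)].
(E_Q−E_P)/(RT) = (114−93.1)×10³/(8.314×519) = 20900/4315 = 4.844.
k_P/k_Q = (7.20×10^8/6.37×10^10)·exp(4.844) = 0.01130 × 126.9 = 1.43.
Since E_P < E_Q, lowering the temperature improves selectivity toward P.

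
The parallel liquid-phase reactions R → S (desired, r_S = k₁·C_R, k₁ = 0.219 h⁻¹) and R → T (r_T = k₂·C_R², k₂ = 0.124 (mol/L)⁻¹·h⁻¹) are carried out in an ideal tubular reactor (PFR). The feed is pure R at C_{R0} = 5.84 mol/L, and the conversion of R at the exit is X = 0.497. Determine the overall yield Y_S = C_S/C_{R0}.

0.145

C_R = C_{R0}(1−X) = 2.938 mol/L.
Along a PFR/batch, dC_S/dC_R = −r_S/(r_S+r_T) = −k₁/(k₁+k₂·C_R).
Integrating from C_{R0} to C_R: C_S = (0.219/0.124)·ln[(0.219+0.124·5.84)/(0.219+0.124·2.94)] = 1.766·ln(0.9432/0.5833) = 0.8488 mol/L.
Y_S = C_S/C_{R0} = 0.8488/5.84 = 0.145.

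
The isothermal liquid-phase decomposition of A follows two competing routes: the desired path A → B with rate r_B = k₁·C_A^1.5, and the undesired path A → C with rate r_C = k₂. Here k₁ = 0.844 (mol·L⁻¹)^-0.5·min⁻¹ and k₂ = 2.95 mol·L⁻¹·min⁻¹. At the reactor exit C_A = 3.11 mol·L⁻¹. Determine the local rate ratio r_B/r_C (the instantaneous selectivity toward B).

1.57

S_{B/C} = r_B/r_C = (k₁·C_A^1.5)/(k₂) = (k₁/k₂)·C_A^1.5.
= (0.844×3.110^1.5) / (2.95) = 4.629/2.950 = 1.57.
Since the desired path is higher order in A, keeping C_A high (PFR or concentrated feed) favours B.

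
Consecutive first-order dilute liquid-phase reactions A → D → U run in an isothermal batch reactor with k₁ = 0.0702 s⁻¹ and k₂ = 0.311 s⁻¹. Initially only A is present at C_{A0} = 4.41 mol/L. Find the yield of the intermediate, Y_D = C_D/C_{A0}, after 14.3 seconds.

0.103

For first-order series with pure A initially, C_D(t) = k₁C_{A0}/(k₂−k₁)·(e^(−k₁t) − e^(−k₂t)).
e^(−k₁t) = e^(−0.0702×14.3) = e^(−1.004) = 0.3665; e^(−k₂t) = e^(−4.447) = 0.01171.
C_D = 0.0702×4.41/(0.311−0.0702) × (0.3665−0.01171) = 1.286×0.3548 = 0.4561 mol/L.
Y_D = C_D/C_{A0} = 0.4561/4.41 = 0.103.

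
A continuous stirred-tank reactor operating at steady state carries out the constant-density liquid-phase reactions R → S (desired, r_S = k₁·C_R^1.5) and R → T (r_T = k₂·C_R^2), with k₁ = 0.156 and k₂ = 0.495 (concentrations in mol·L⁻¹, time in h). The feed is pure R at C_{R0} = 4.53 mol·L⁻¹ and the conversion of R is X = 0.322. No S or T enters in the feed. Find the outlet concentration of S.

Exit C_R = C_{R0}(1−X) = 4.53×0.678 = 3.071 mol·L⁻¹.
A CSTR operates uniformly at the exit composition, giving r_S = 0.8397 and r_T = 4.669 (each k·C_R^n at C_R = 3.071).
Fraction of consumed R going to S: r_S/(r_S+r_T) = 0.1524.
C_S = 0.1524·C_{R0}·X = 0.1524×4.53×0.322 = 0.222 mol·L⁻¹.

0.222 mol·L⁻¹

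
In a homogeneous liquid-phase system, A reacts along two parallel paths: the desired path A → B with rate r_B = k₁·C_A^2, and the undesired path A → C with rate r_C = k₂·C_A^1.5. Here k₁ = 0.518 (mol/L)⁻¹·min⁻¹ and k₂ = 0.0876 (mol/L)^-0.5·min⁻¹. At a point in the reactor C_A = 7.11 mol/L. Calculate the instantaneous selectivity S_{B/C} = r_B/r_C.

15.8

S_{B/C} = r_B/r_C = (k₁·C_A^2)/(k₂·C_A^1.5) = (k₁/k₂)·C_A^0.5.
= (0.518×7.110^2) / (0.0876×7.110^1.5) = 26.19/1.661 = 15.8.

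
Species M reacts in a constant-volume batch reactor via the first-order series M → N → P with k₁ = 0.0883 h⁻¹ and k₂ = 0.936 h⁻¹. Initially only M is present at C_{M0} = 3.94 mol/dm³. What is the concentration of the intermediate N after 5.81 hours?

0.244 mol/dm³

Solving the coupled first-order balances gives C_N(t) = [k₁/(k₂−k₁)]·C_{M0}·(e^(−k₁t) − e^(−k₂t)).
e^(−k₁t) = e^(−0.0883×5.81) = e^(−0.5130) = 0.5987; e^(−k₂t) = e^(−5.438) = 0.004347.
C_N = 0.0883×3.94/(0.936−0.0883) × (0.5987−0.004347) = 0.4104×0.5943 = 0.2439 mol/dm³.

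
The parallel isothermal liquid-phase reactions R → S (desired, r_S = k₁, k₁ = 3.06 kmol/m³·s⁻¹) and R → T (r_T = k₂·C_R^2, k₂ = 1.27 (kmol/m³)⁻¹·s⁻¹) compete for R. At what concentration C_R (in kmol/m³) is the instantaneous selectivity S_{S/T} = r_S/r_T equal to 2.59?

0.965 kmol/m³

S_{S/T} = (k₁/k₂)·C_R^-2 ⇒ C_R = (S·k₂/k₁)^(-0.5).
= (2.59×1.27/3.06)^(-0.5) = (1.075)^(-0.5) = 0.965 kmol/m³.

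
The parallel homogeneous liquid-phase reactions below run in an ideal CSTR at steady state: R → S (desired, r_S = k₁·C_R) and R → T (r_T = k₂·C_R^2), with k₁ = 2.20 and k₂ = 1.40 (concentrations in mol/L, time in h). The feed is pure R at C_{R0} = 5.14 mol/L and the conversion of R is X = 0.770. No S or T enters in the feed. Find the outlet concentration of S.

Exit C_R = C_{R0}(1−X) = 5.14×0.230 = 1.182 mol/L.
Rates in a CSTR are evaluated at the outlet concentration: r_S = 2.20×1.182 = 2.601, r_T = 1.40×1.182^2 = 1.957.
Fraction of consumed R going to S: r_S/(r_S+r_T) = 0.5707.
C_S = 0.5707·C_{R0}·X = 0.5707×5.14×0.770 = 2.26 mol/L.

2.26 mol/L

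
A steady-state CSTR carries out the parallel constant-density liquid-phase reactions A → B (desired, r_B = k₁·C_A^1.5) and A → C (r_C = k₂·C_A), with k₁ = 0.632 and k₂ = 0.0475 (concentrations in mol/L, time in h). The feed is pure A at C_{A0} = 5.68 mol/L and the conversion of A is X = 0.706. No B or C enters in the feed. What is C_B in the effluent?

Exit C_A = C_{A0}(1−X) = 5.68×0.294 = 1.670 mol/L.
Rates in a CSTR are evaluated at the outlet concentration: r_B = 0.632×1.670^1.5 = 1.364, r_C = 0.0475×1.670 = 0.07932.
Fraction of consumed A going to B: r_B/(r_B+r_C) = 0.9450.
C_B = 0.9450·C_{A0}·X = 0.9450×5.68×0.706 = 3.79 mol/L.

3.79 mol/L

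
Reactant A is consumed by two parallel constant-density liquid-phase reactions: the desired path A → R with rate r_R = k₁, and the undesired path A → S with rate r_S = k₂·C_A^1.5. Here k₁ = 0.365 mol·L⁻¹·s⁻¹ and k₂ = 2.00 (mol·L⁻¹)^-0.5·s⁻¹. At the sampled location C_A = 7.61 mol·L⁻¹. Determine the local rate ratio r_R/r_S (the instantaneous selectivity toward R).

S_{R/S} = r_R/r_S = (k₁)/(k₂·C_A^1.5) = (k₁/k₂)·C_A^-1.5.
= (0.365) / (2.00×7.610^1.5) = 0.3650/41.99 = 0.00869.
The undesired path is higher order in A, so low C_A (CSTR or dilute feed) favours R.

0.00869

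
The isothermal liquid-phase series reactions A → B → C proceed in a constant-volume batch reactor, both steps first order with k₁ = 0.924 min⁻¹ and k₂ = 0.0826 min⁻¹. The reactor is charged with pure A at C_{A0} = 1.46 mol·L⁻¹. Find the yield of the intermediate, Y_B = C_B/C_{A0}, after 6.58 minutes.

0.635

Solving the coupled first-order balances gives C_B(t) = [k₁/(k₂−k₁)]·C_{A0}·(e^(−k₁t) − e^(−k₂t)).
e^(−k₁t) = e^(−0.924×6.58) = e^(−6.080) = 0.002288; e^(−k₂t) = e^(−0.5435) = 0.5807.
C_B = 0.924×1.46/(0.0826−0.924) × (0.002288−0.5807) = (-1.603)×(-0.5784) = 0.9274 mol·L⁻¹.
Y_B = C_B/C_{A0} = 0.9274/1.46 = 0.635.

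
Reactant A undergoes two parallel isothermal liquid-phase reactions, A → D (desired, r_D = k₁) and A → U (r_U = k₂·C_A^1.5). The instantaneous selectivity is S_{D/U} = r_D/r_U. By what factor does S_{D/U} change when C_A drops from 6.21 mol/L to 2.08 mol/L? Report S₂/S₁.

S_{D/U} = (k₁/k₂)·C_A^-1.5, so S₂/S₁ = (C_{A,2}/C_{A,1})^-1.5.
= (2.08/6.21)^(-1.5) = (0.3349)^(-1.5) = 5.16.

5.16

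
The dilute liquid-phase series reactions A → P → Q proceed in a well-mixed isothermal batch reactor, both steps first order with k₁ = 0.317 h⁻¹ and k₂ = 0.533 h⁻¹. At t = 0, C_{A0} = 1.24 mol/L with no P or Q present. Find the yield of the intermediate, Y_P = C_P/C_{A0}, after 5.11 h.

For first-order series with pure A initially, C_P(t) = k₁C_{A0}/(k₂−k₁)·(e^(−k₁t) − e^(−k₂t)).
e^(−k₁t) = e^(−0.317×5.11) = e^(−1.620) = 0.1979; e^(−k₂t) = e^(−2.724) = 0.06564.
C_P = 0.317×1.24/(0.533−0.317) × (0.1979−0.06564) = 1.820×0.1323 = 0.2407 mol/L.
Y_P = C_P/C_{A0} = 0.2407/1.24 = 0.194.

0.194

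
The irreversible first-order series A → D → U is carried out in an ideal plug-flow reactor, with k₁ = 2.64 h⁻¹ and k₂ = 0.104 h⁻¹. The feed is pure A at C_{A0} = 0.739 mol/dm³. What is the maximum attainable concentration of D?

For a first-order series the maximum intermediate yield is C_{D,max}/C_{A0} = (k₁/k₂)^[k₂/(k₂−k₁)].
= (2.64/0.104)^(0.104/(0.104−2.64)) = (25.38)^(-0.04101) = 0.8758.
C_{D,max} = 0.8758×0.739 = 0.647 mol/dm³.

0.647 mol/dm³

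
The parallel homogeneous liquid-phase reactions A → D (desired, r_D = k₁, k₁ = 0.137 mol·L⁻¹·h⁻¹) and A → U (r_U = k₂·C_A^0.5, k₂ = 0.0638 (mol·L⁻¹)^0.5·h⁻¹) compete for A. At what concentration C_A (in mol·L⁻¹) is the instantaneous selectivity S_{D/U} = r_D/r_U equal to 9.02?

S_{D/U} = (k₁/k₂)·C_A^-0.5 ⇒ C_A = (S·k₂/k₁)^(-2).
= (9.02×0.0638/0.137)^(-2) = (4.201)^(-2) = 0.0567 mol·L⁻¹.

0.0567 mol·L⁻¹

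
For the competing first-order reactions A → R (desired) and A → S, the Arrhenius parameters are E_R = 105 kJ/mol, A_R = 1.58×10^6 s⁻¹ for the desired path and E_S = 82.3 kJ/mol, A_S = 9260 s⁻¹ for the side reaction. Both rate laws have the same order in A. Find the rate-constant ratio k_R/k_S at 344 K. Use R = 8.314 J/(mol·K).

0.0610

Since both paths have the same order in A, the concentration cancels and S_{R/S} = k_R/k_S = (A_R/A_S)·exp[(E_S−E_R)/(RT)].
(E_S−E_R)/(RT) = (82.3−105)×10³/(8.314×344) = -22700/2860 = -7.937.
k_R/k_S = (1.58×10^6/9260)·exp(-7.937) = 170.6 × 3.573×10^-4 = 0.0610.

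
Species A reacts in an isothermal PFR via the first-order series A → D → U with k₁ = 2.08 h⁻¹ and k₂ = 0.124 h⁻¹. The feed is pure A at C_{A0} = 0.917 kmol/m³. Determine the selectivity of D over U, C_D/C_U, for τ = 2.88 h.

2.89

The intermediate concentration in a first-order A→B→C sequence is C_D = k₁C_{A0}(e^(−k₁τ) − e^(−k₂τ))/(k₂−k₁).
e^(−k₁τ) = e^(−2.08×2.88) = e^(−5.990) = 0.002503; e^(−k₂τ) = e^(−0.3571) = 0.6997.
C_D = 2.08×0.917/(0.124−2.08) × (0.002503−0.6997) = (-0.9751)×(-0.6972) = 0.6798 kmol/m³.
C_A = C_{A0}e^(−k₁τ) = 0.002295 kmol/m³, so C_U = C_{A0}−C_A−C_D = 0.2349 kmol/m³; C_D/C_U = 2.89.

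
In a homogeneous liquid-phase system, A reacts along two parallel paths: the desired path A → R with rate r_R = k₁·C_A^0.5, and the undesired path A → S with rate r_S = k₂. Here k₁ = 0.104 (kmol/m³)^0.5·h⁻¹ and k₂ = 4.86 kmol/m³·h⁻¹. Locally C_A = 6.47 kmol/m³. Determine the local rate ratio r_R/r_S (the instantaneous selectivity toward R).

S_{R/S} = r_R/r_S = (k₁·C_A^0.5)/(k₂) = (k₁/k₂)·C_A^0.5.
= (0.104×6.470^0.5) / (4.86) = 0.2645/4.860 = 0.0544.

0.0544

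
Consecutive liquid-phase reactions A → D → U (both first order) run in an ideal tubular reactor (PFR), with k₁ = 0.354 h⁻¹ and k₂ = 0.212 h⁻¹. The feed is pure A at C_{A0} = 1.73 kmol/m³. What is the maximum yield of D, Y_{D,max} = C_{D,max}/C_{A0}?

0.465

At the optimum, C_{D,max}/C_{A0} = (k₁/k₂)^[k₂/(k₂−k₁)].
= (0.354/0.212)^(0.212/(0.212−0.354)) = (1.670)^(-1.493) = 0.4651.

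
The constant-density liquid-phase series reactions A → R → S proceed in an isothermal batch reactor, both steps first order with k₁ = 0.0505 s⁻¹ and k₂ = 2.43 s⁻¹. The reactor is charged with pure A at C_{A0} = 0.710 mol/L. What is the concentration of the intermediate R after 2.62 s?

0.0132 mol/L

The intermediate concentration in a first-order A→B→C sequence is C_R = k₁C_{A0}(e^(−k₁t) − e^(−k₂t))/(k₂−k₁).
e^(−k₁t) = e^(−0.0505×2.62) = e^(−0.1323) = 0.8761; e^(−k₂t) = e^(−6.367) = 0.001718.
C_R = 0.0505×0.710/(2.43−0.0505) × (0.8761−0.001718) = 0.01507×0.8744 = 0.01317 mol/L.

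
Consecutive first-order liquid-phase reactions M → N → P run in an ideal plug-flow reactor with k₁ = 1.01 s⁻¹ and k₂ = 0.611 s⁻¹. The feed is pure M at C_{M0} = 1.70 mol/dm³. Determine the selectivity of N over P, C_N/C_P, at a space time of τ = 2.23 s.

For first-order series with pure M initially, C_N(τ) = k₁C_{M0}/(k₂−k₁)·(e^(−k₁τ) − e^(−k₂τ)).
e^(−k₁τ) = e^(−1.01×2.23) = e^(−2.252) = 0.1052; e^(−k₂τ) = e^(−1.363) = 0.2560.
C_N = 1.01×1.70/(0.611−1.01) × (0.1052−0.2560) = (-4.303)×(-0.1509) = 0.6492 mol/dm³.
C_M = C_{M0}e^(−k₁τ) = 0.1788 mol/dm³, so C_P = C_{M0}−C_M−C_N = 0.8721 mol/dm³; C_N/C_P = 0.744.

0.744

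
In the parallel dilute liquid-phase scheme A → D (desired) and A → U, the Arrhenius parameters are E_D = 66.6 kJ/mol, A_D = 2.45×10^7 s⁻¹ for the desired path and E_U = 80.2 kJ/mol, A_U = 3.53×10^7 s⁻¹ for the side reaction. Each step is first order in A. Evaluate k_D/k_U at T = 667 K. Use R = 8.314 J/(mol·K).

Since both paths have the same order in A, the concentration cancels and S_{D/U} = k_D/k_U = (A_D/A_U)·exp[(E_U−E_D)/(RT)].
(E_U−E_D)/(RT) = (80.2−66.6)×10³/(8.314×667) = 13600/5545 = 2.452.
k_D/k_U = (2.45×10^7/3.53×10^7)·exp(2.452) = 0.6941 × 11.62 = 8.06.
Since E_D < E_U, lowering the temperature improves selectivity toward D.

8.06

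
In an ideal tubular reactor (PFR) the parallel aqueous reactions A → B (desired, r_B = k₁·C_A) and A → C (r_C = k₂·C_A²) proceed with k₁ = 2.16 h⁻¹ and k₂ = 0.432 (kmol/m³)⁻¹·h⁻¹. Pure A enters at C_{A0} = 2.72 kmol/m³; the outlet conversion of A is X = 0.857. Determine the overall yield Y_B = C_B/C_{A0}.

C_A = C_{A0}(1−X) = 0.3890 kmol/m³.
Along a PFR/batch, dC_B/dC_A = −r_B/(r_B+r_C) = −k₁/(k₁+k₂·C_A).
Integrating from C_{A0} to C_A: C_B = (2.16/0.432)·ln[(2.16+0.432·2.72)/(2.16+0.432·0.389)] = 5.000·ln(3.335/2.328) = 1.797 kmol/m³.
Y_B = C_B/C_{A0} = 1.797/2.72 = 0.661.

0.661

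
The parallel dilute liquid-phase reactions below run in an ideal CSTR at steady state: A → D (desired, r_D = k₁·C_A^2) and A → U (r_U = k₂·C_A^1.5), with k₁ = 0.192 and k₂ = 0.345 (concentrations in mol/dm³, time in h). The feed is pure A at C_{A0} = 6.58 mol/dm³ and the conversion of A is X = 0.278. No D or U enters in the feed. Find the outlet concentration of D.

Exit C_A = C_{A0}(1−X) = 6.58×0.722 = 4.751 mol/dm³.
Rates in a CSTR are evaluated at the outlet concentration: r_D = 0.192×4.751^2 = 4.333, r_U = 0.345×4.751^1.5 = 3.572.
Fraction of consumed A going to D: r_D/(r_D+r_U) = 0.5481.
C_D = 0.5481·C_{A0}·X = 0.5481×6.58×0.278 = 1.00 mol/dm³.

1.00 mol/dm³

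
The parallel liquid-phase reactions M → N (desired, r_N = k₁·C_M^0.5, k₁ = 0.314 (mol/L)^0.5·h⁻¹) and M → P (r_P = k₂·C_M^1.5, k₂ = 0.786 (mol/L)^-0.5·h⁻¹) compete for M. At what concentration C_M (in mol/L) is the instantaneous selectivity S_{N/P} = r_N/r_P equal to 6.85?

0.0583 mol/L

S_{N/P} = (k₁/k₂)·C_M⁻¹ ⇒ C_M = (S·k₂/k₁)^(-1).
= (6.85×0.786/0.314)^(-1) = (17.15)^(-1) = 0.0583 mol/L.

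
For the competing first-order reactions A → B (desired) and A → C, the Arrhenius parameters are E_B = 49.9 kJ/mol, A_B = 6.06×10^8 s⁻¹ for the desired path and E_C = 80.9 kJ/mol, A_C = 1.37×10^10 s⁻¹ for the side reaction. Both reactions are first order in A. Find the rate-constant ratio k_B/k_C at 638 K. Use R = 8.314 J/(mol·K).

15.3

Since both paths have the same order in A, the concentration cancels and S_{B/C} = k_B/k_C = (A_B/A_C)·exp[(E_C−E_B)/(RT)].
(E_C−E_B)/(RT) = (80.9−49.9)×10³/(8.314×638) = 31000/5304 = 5.844.
k_B/k_C = (6.06×10^8/1.37×10^10)·exp(5.844) = 0.04423 × 345.3 = 15.3.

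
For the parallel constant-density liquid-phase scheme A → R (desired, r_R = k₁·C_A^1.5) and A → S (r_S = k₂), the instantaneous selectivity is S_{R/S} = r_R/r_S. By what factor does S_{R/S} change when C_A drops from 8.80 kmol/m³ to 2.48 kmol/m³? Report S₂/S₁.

0.150

S_{R/S} = (k₁/k₂)·C_A^1.5, so S₂/S₁ = (C_{A,2}/C_{A,1})^1.5.
= (2.48/8.80)^1.5 = (0.2818)^1.5 = 0.150.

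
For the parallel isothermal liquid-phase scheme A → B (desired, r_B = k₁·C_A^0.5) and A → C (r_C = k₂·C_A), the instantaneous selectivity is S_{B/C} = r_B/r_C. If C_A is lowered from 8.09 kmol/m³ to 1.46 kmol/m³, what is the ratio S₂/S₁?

S_{B/C} = (k₁/k₂)·C_A^-0.5, so S₂/S₁ = (C_{A,2}/C_{A,1})^-0.5.
= (1.46/8.09)^(-0.5) = (0.1805)^(-0.5) = 2.35.

2.35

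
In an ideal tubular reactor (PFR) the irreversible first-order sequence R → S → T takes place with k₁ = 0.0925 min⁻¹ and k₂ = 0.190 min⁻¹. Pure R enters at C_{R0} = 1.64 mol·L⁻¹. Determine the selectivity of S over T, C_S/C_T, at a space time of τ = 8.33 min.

0.833

For first-order series with pure R initially, C_S(τ) = k₁C_{R0}/(k₂−k₁)·(e^(−k₁τ) − e^(−k₂τ)).
e^(−k₁τ) = e^(−0.0925×8.33) = e^(−0.7705) = 0.4628; e^(−k₂τ) = e^(−1.583) = 0.2054.
C_S = 0.0925×1.64/(0.190−0.0925) × (0.4628−0.2054) = 1.556×0.2574 = 0.4004 mol·L⁻¹.
C_R = C_{R0}e^(−k₁τ) = 0.7589 mol·L⁻¹, so C_T = C_{R0}−C_R−C_S = 0.4806 mol·L⁻¹; C_S/C_T = 0.833.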